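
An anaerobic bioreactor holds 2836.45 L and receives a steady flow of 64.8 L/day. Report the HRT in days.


HRT = V / Q
= 2836.45 / 64.8
= 43.7724 days

43.7724 days


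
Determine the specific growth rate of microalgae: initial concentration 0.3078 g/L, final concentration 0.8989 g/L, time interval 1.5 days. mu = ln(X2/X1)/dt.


mu = ln(X2/X1) / dt
= ln(0.8989/0.3078) / 1.5
= 0.7145 per day

0.7145 per day


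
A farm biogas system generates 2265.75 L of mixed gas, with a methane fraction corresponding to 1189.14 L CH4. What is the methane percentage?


CH4% = V_CH4 / V_total * 100
= 1189.14 / 2265.75 * 100
= 52.4833%

52.4833%


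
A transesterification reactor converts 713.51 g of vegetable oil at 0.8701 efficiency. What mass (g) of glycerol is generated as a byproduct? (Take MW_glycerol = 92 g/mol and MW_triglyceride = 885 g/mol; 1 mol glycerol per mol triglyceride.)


glycerol = oil * conv * (92/885)
= 713.51 * 0.8701 * 92 / 885
= 64.5377 g

64.5377 g


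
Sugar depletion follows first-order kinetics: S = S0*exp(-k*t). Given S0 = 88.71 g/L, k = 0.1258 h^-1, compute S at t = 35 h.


S = S0 * exp(-k * t)
S = 88.71 * exp(-0.1258 * 35)
S = 1.0859 g/L

1.0859 g/L


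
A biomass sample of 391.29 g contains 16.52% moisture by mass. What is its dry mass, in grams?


Wd = Ww * (1 - MC/100)
= 391.29 * (1 - 16.52/100)
= 326.6489 g

326.6489 g


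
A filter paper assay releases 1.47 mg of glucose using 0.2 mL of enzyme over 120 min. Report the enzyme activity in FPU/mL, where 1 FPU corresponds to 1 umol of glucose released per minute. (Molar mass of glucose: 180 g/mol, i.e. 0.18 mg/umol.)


Activity = glucose_mg / (0.18 mg/umol * V_mL * t_min)
= 1.47 / (0.18 * 0.2 * 120)
= 0.3403 FPU/mL

0.3403 FPU/mL


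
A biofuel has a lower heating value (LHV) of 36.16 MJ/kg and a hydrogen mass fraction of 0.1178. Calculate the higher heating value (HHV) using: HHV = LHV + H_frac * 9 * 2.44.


HHV = LHV + H_frac * 9 * 2.44
= 36.16 + 0.1178 * 9 * 2.44
= 38.7469 MJ/kg

38.7469 MJ/kg


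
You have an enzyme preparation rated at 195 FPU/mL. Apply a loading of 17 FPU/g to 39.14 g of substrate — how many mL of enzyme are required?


V = dosage * m_sub / activity
V = 17 * 39.14 / 195
V = 3.4122 mL

3.4122 mL


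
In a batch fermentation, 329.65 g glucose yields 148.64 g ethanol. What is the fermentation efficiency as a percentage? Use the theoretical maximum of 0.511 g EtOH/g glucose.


Fermentation efficiency = (actual / (0.511 * glucose)) * 100
= (148.64 / (0.511 * 329.65)) * 100
= 88.2392%

88.2392%


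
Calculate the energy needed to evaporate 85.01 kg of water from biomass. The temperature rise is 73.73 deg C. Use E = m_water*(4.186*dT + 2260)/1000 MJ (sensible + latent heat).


E = m_water * (4.186 * dT + 2260) / 1000
= 85.01 * (4.186 * 73.73 + 2260) / 1000
= 218.3596 MJ

218.3596 MJ


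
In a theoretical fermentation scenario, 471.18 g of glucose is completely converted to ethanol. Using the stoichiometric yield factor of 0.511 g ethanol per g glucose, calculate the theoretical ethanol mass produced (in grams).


Theoretical ethanol yield: m_EtOH = 0.511 * m_glucose
m_EtOH = 0.511 * 471.18 = 240.7730 g

240.7730 g


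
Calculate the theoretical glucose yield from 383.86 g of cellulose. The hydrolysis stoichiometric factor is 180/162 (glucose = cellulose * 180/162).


glucose = cellulose * 180/162
= 383.86 * 180/162
= 426.5111 g

426.5111 g


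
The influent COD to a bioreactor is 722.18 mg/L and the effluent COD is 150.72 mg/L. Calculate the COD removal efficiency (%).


eta = (COD_in - COD_out) / COD_in * 100
= (722.18 - 150.72) / 722.18 * 100
= 79.1299%

79.1299%


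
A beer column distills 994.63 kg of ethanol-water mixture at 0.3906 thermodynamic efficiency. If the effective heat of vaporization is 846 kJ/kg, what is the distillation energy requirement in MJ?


E = m * 846 / (eta * 1000)
= 994.63 * 846 / (0.3906 * 1000)
= 2154.2677 MJ

2154.2677 MJ


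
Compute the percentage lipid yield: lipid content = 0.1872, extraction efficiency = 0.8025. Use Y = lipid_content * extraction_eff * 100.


Y = lipid_content * extraction_eff * 100
= 0.1872 * 0.8025 * 100
= 15.0228%

15.0228%


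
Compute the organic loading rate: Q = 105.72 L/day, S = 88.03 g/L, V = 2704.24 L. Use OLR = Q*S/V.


OLR = Q * S / V
= 105.72 * 88.03 / 2704.24
= 3.4415 g/L/day

3.4415 g/L/day


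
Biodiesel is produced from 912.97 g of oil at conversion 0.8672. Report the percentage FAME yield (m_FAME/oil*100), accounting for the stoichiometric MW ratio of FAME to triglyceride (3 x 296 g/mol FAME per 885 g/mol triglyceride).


m_FAME = oil * conv * (3 * 296 / 885) = oil * conv * (888/885)
= 912.97 * 0.8672 * 888 / 885
= 794.4114 g
Y = m_FAME / oil * 100 = conv * (888/885) * 100
= 0.8672 * 888 / 885 * 100
= 87.01%

87.01%


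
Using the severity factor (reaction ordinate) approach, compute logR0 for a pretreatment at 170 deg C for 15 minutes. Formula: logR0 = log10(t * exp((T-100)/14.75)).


logR0 = log10(t * exp((T - 100) / 14.75))
= log10(15 * exp((170 - 100) / 14.75))
= 3.2371

3.2371


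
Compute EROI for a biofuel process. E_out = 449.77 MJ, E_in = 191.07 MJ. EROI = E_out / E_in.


EROI = E_out / E_in
= 449.77 / 191.07
= 2.3540

2.3540


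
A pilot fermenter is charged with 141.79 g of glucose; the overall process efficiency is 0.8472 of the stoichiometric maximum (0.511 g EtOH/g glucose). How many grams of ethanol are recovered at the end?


Actual ethanol: m = 0.511 * 141.79 * 0.8472
m = 61.3836 g

61.3836 g


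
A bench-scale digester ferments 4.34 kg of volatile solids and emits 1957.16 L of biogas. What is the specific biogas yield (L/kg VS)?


Y = V / VS
= 1957.16 / 4.34
= 450.9585 L/kg VS

450.9585 L/kg VS


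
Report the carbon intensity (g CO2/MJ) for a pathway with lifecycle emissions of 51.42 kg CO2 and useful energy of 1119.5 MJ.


CI = CO2 * 1000 / E
= 51.42 * 1000 / 1119.5
= 45.9312 g CO2/MJ

45.9312 g CO2/MJ


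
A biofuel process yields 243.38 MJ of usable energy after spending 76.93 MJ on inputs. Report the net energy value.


NEV = E_out - E_in
= 243.38 - 76.93
= 166.4500 MJ

166.4500 MJ


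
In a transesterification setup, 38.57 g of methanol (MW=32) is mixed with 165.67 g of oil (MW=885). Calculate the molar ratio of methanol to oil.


Molar ratio = n_MeOH / n_oil = (MeOH/32) / (oil/885) = (MeOH * 885) / (32 * oil)
= (38.57 * 885) / (32 * 165.67)
= 6.4387

6.4387


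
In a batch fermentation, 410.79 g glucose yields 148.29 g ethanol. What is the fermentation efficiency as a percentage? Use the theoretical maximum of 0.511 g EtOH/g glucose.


Fermentation efficiency = (actual / (0.511 * glucose)) * 100
= (148.29 / (0.511 * 410.79)) * 100
= 70.6433%

70.6433%


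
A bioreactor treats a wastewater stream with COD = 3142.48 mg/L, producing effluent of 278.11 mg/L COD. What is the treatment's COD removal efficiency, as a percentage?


eta = (COD_in - COD_out) / COD_in * 100
= (3142.48 - 278.11) / 3142.48 * 100
= 91.1500%

91.1500%


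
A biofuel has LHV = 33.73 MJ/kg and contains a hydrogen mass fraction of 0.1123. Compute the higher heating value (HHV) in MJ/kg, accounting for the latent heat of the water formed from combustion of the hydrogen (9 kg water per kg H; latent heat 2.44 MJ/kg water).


HHV = LHV + H_frac * 9 * 2.44
= 33.73 + 0.1123 * 9 * 2.44
= 36.1961 MJ/kg

36.1961 MJ/kg


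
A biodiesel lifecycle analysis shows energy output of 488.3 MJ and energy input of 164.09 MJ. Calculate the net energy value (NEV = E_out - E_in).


NEV = E_out - E_in
= 488.3 - 164.09
= 324.2100 MJ

324.2100 MJ


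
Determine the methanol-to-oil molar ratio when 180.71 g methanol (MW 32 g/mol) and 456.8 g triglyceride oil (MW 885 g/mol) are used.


Molar ratio = n_MeOH / n_oil = (MeOH/32) / (oil/885) = (MeOH * 885) / (32 * oil)
= (180.71 * 885) / (32 * 456.8)
= 10.9408

10.9408


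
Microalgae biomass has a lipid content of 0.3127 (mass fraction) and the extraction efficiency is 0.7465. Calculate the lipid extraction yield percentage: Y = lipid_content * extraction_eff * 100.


Y = lipid_content * extraction_eff * 100
= 0.3127 * 0.7465 * 100
= 23.3431%

23.3431%


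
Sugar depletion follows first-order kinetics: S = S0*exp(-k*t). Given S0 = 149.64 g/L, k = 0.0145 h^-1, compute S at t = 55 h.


S = S0 * exp(-k * t)
S = 149.64 * exp(-0.0145 * 55)
S = 67.4059 g/L

67.4059 g/L


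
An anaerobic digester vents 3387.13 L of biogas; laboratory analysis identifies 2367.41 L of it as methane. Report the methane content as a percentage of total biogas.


CH4% = V_CH4 / V_total * 100
= 2367.41 / 3387.13 * 100
= 69.8943%

69.8943%


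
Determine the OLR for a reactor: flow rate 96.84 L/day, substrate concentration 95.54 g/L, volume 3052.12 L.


OLR = Q * S / V
= 96.84 * 95.54 / 3052.12
= 3.0314 g/L/day

3.0314 g/L/day


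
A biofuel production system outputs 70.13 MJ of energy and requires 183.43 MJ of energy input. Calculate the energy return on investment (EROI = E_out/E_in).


EROI = E_out / E_in
= 70.13 / 183.43
= 0.3823

0.3823


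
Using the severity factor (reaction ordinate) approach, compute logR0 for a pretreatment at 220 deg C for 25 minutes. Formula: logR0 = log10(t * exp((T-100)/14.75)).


logR0 = log10(t * exp((T - 100) / 14.75))
= log10(25 * exp((220 - 100) / 14.75))
= 4.9312

4.9312


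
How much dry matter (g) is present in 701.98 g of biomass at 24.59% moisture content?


Wd = Ww * (1 - MC/100)
= 701.98 * (1 - 24.59/100)
= 529.3631 g

529.3631 g


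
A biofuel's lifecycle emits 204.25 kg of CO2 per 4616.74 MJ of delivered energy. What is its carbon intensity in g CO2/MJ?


CI = CO2 * 1000 / E
= 204.25 * 1000 / 4616.74
= 44.2412 g CO2/MJ

44.2412 g CO2/MJ


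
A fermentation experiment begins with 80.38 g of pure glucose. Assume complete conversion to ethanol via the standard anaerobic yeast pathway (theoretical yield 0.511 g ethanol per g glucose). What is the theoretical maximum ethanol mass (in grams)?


Theoretical ethanol yield: m_EtOH = 0.511 * m_glucose
m_EtOH = 0.511 * 80.38 = 41.0742 g

41.0742 g


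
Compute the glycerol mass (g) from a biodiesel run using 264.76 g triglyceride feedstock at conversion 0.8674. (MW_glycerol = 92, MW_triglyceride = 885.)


glycerol = oil * conv * (92/885)
= 264.76 * 0.8674 * 92 / 885
= 23.8735 g

23.8735 g


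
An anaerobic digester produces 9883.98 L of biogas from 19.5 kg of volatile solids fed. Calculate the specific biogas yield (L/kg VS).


Y = V / VS
= 9883.98 / 19.5
= 506.8708 L/kg VS

506.8708 L/kg VS


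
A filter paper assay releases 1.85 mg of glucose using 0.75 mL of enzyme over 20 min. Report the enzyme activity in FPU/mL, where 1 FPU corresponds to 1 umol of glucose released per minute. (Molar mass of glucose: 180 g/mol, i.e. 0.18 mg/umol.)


Activity = glucose_mg / (0.18 mg/umol * V_mL * t_min)
= 1.85 / (0.18 * 0.75 * 20)
= 0.6852 FPU/mL

0.6852 FPU/mL


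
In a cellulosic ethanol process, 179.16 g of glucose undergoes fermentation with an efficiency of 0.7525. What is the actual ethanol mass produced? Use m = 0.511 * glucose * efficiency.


Actual ethanol: m = 0.511 * 179.16 * 0.7525
m = 68.8919 g

68.8919 g


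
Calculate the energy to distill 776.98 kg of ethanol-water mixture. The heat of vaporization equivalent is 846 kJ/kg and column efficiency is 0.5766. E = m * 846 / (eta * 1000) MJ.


E = m * 846 / (eta * 1000)
= 776.98 * 846 / (0.5766 * 1000)
= 1140.0019 MJ

1140.0019 MJ


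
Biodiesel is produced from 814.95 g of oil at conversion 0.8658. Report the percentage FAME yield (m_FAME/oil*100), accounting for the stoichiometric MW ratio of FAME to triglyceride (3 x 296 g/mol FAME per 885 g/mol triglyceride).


m_FAME = oil * conv * (3 * 296 / 885) = oil * conv * (888/885)
= 814.95 * 0.8658 * 888 / 885
= 707.9755 g
Y = m_FAME / oil * 100 = conv * (888/885) * 100
= 0.8658 * 888 / 885 * 100
= 86.87%

86.87%


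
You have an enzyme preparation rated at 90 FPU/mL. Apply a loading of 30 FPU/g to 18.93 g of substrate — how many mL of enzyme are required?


V = dosage * m_sub / activity
V = 30 * 18.93 / 90
V = 6.3100 mL

6.3100 mL


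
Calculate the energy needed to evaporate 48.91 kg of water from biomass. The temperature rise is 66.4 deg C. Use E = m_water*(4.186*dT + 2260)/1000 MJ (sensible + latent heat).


E = m_water * (4.186 * dT + 2260) / 1000
= 48.91 * (4.186 * 66.4 + 2260) / 1000
= 124.1312 MJ

124.1312 MJ


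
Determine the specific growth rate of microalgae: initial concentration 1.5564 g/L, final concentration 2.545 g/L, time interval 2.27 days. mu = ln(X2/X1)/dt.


mu = ln(X2/X1) / dt
= ln(2.545/1.5564) / 2.27
= 0.2166 per day

0.2166 per day


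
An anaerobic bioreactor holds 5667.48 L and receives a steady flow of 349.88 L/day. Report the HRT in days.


HRT = V / Q
= 5667.48 / 349.88
= 16.1984 days

16.1984 days


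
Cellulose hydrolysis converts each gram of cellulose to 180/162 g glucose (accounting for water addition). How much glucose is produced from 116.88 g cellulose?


glucose = cellulose * 180/162
= 116.88 * 180/162
= 129.8667 g

129.8667 g


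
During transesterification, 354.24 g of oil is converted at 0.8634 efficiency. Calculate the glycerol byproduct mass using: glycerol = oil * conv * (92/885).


glycerol = oil * conv * (92/885)
= 354.24 * 0.8634 * 92 / 885
= 31.7947 g

31.7947 g


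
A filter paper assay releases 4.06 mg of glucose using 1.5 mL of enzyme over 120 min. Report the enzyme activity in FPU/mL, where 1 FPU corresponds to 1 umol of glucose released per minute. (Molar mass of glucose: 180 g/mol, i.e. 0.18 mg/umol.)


Activity = glucose_mg / (0.18 mg/umol * V_mL * t_min)
= 4.06 / (0.18 * 1.5 * 120)
= 0.1253 FPU/mL

0.1253 FPU/mL


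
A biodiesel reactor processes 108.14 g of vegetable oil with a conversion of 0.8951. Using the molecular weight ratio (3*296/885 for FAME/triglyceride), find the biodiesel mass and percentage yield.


m_FAME = oil * conv * (3 * 296 / 885) = oil * conv * (888/885)
= 108.14 * 0.8951 * 888 / 885
= 97.1242 g
Y = m_FAME / oil * 100 = conv * (888/885) * 100
= 0.8951 * 888 / 885 * 100
= 89.81%

97.1242 g FAME; Y = 89.81%


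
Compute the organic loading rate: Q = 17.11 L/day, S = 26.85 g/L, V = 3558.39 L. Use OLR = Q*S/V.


OLR = Q * S / V
= 17.11 * 26.85 / 3558.39
= 0.1291 g/L/day

0.1291 g/L/day


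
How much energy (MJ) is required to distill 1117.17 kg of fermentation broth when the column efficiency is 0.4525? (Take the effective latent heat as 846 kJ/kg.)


E = m * 846 / (eta * 1000)
= 1117.17 * 846 / (0.4525 * 1000)
= 2088.6758 MJ

2088.6758 MJ


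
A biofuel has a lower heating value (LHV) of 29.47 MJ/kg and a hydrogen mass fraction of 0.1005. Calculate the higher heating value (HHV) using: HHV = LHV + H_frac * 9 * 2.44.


HHV = LHV + H_frac * 9 * 2.44
= 29.47 + 0.1005 * 9 * 2.44
= 31.6770 MJ/kg

31.6770 MJ/kg


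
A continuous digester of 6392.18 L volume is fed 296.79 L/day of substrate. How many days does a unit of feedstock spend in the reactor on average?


HRT = V / Q
= 6392.18 / 296.79
= 21.5377 days

21.5377 days


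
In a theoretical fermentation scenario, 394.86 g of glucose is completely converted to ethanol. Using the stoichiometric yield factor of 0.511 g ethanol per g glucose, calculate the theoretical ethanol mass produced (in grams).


Theoretical ethanol yield: m_EtOH = 0.511 * m_glucose
m_EtOH = 0.511 * 394.86 = 201.7735 g

201.7735 g


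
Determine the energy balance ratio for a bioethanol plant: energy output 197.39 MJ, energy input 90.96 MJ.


EROI = E_out / E_in
= 197.39 / 90.96
= 2.1701

2.1701


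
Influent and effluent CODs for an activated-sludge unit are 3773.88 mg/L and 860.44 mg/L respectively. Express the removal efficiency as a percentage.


eta = (COD_in - COD_out) / COD_in * 100
= (3773.88 - 860.44) / 3773.88 * 100
= 77.2001%

77.2001%


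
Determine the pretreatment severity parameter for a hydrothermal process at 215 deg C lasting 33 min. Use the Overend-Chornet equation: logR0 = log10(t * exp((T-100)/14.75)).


logR0 = log10(t * exp((T - 100) / 14.75))
= log10(33 * exp((215 - 100) / 14.75))
= 4.9045

4.9045


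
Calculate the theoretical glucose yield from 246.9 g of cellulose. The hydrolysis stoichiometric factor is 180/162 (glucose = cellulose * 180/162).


glucose = cellulose * 180/162
= 246.9 * 180/162
= 274.3333 g

274.3333 g


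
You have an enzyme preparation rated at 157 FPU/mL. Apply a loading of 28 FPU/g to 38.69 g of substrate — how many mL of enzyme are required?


V = dosage * m_sub / activity
V = 28 * 38.69 / 157
V = 6.9001 mL

6.9001 mL


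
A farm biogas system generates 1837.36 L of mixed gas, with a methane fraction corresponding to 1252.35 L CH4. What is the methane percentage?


CH4% = V_CH4 / V_total * 100
= 1252.35 / 1837.36 * 100
= 68.1603%

68.1603%


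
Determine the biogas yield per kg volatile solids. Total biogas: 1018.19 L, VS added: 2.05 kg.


Y = V / VS
= 1018.19 / 2.05
= 496.6780 L/kg VS

496.6780 L/kg VS


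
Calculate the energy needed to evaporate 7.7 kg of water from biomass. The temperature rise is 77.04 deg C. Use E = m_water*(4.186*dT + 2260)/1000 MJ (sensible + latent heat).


E = m_water * (4.186 * dT + 2260) / 1000
= 7.7 * (4.186 * 77.04 + 2260) / 1000
= 19.8852 MJ

19.8852 MJ


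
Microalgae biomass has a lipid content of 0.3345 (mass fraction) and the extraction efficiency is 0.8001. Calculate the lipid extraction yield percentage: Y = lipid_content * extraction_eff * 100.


Y = lipid_content * extraction_eff * 100
= 0.3345 * 0.8001 * 100
= 26.7633%

26.7633%


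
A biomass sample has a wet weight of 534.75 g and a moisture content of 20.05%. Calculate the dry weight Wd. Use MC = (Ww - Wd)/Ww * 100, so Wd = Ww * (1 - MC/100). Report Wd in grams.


Wd = Ww * (1 - MC/100)
= 534.75 * (1 - 20.05/100)
= 427.5326 g

427.5326 g


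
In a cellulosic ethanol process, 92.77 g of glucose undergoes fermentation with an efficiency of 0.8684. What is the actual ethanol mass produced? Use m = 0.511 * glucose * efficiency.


Actual ethanol: m = 0.511 * 92.77 * 0.8684
m = 41.1669 g

41.1669 g


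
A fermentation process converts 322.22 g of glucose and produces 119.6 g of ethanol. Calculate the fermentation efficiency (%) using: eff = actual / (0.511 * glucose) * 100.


Fermentation efficiency = (actual / (0.511 * glucose)) * 100
= (119.6 / (0.511 * 322.22)) * 100
= 72.6370%

72.6370%


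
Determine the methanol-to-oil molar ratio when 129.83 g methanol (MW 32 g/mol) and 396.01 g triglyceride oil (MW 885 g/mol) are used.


Molar ratio = n_MeOH / n_oil = (MeOH/32) / (oil/885) = (MeOH * 885) / (32 * oil)
= (129.83 * 885) / (32 * 396.01)
= 9.0670

9.0670


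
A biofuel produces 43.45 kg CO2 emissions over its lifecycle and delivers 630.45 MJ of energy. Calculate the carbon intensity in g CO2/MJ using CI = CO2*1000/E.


CI = CO2 * 1000 / E
= 43.45 * 1000 / 630.45
= 68.9190 g CO2/MJ

68.9190 g CO2/MJ


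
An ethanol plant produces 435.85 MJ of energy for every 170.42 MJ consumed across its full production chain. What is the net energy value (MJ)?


NEV = E_out - E_in
= 435.85 - 170.42
= 265.4300 MJ

265.4300 MJ


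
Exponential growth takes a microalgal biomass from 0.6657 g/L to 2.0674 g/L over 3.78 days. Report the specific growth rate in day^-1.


mu = ln(X2/X1) / dt
= ln(2.0674/0.6657) / 3.78
= 0.2998 per day

0.2998 per day


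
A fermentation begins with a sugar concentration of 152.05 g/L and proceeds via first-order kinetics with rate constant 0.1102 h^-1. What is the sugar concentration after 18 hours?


S = S0 * exp(-k * t)
S = 152.05 * exp(-0.1102 * 18)
S = 20.9180 g/L

20.9180 g/L


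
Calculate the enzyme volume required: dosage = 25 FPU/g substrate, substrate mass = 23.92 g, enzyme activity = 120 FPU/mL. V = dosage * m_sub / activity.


V = dosage * m_sub / activity
V = 25 * 23.92 / 120
V = 4.9833 mL

4.9833 mL


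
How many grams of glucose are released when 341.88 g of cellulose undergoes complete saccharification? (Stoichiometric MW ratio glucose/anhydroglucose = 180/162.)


glucose = cellulose * 180/162
= 341.88 * 180/162
= 379.8667 g

379.8667 g


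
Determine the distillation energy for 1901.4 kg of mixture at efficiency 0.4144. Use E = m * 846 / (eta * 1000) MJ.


E = m * 846 / (eta * 1000)
= 1901.4 * 846 / (0.4144 * 1000)
= 3881.7191 MJ

3881.7191 MJ


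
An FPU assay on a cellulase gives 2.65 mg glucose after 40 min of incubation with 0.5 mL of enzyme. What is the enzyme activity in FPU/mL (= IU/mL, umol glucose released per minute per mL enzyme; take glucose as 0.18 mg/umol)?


Activity = glucose_mg / (0.18 mg/umol * V_mL * t_min)
= 2.65 / (0.18 * 0.5 * 40)
= 0.7361 FPU/mL

0.7361 FPU/mL


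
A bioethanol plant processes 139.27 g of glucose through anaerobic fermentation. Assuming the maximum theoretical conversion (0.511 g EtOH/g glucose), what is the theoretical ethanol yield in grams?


Theoretical ethanol yield: m_EtOH = 0.511 * m_glucose
m_EtOH = 0.511 * 139.27 = 71.1670 g

71.1670 g


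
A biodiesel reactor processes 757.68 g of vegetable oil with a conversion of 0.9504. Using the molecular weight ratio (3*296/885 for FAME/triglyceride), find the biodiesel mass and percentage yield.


m_FAME = oil * conv * (3 * 296 / 885) = oil * conv * (888/885)
= 757.68 * 0.9504 * 888 / 885
= 722.5401 g
Y = m_FAME / oil * 100 = conv * (888/885) * 100
= 0.9504 * 888 / 885 * 100
= 95.36%

722.5401 g FAME; Y = 95.36%


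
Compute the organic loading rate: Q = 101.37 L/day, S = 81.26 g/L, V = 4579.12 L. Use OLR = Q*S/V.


OLR = Q * S / V
= 101.37 * 81.26 / 4579.12
= 1.7989 g/L/day

1.7989 g/L/day


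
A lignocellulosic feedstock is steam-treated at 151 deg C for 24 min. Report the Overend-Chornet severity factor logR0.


logR0 = log10(t * exp((T - 100) / 14.75))
= log10(24 * exp((151 - 100) / 14.75))
= 2.8818

2.8818


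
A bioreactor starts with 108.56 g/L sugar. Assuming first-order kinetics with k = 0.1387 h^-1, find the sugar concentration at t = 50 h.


S = S0 * exp(-k * t)
S = 108.56 * exp(-0.1387 * 50)
S = 0.1056 g/L

0.1056 g/L


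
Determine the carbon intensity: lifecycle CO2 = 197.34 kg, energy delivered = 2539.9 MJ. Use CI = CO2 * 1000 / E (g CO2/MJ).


CI = CO2 * 1000 / E
= 197.34 * 1000 / 2539.9
= 77.6960 g CO2/MJ

77.6960 g CO2/MJ


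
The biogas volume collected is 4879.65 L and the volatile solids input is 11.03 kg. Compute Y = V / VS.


Y = V / VS
= 4879.65 / 11.03
= 442.3980 L/kg VS

442.3980 L/kg VS


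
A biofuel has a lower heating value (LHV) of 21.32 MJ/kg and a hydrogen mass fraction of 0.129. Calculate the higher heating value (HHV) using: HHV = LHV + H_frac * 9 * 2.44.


HHV = LHV + H_frac * 9 * 2.44
= 21.32 + 0.129 * 9 * 2.44
= 24.1528 MJ/kg

24.1528 MJ/kg


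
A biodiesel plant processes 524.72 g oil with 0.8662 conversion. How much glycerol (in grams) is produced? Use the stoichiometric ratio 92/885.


glycerol = oil * conv * (92/885)
= 524.72 * 0.8662 * 92 / 885
= 47.2488 g

47.2488 g


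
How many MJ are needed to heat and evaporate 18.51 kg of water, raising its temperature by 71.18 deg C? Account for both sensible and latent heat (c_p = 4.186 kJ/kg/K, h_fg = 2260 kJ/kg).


E = m_water * (4.186 * dT + 2260) / 1000
= 18.51 * (4.186 * 71.18 + 2260) / 1000
= 47.3478 MJ

47.3478 MJ


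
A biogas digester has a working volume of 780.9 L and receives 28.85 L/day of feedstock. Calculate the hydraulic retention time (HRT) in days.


HRT = V / Q
= 780.9 / 28.85
= 27.0676 days

27.0676 days


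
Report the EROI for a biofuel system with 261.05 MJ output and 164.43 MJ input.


EROI = E_out / E_in
= 261.05 / 164.43
= 1.5876

1.5876


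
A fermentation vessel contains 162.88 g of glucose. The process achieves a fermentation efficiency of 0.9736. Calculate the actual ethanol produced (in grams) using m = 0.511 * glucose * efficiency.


Actual ethanol: m = 0.511 * 162.88 * 0.9736
m = 81.0344 g

81.0344 g


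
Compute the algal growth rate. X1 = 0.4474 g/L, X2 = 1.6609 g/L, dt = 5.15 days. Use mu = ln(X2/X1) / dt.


mu = ln(X2/X1) / dt
= ln(1.6609/0.4474) / 5.15
= 0.2547 per day

0.2547 per day


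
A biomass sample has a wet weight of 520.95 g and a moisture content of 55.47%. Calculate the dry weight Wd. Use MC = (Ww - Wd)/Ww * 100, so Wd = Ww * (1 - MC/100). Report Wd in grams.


Wd = Ww * (1 - MC/100)
= 520.95 * (1 - 55.47/100)
= 231.9790 g

231.9790 g


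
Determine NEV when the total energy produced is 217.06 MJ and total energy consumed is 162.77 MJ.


NEV = E_out - E_in
= 217.06 - 162.77
= 54.2900 MJ

54.2900 MJ


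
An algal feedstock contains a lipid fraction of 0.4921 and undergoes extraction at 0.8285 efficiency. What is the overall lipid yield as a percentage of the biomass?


Y = lipid_content * extraction_eff * 100
= 0.4921 * 0.8285 * 100
= 40.7705%

40.7705%


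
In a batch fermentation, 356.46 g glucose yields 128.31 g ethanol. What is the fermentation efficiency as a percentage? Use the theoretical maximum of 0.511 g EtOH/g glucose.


Fermentation efficiency = (actual / (0.511 * glucose)) * 100
= (128.31 / (0.511 * 356.46)) * 100
= 70.4415%

70.4415%


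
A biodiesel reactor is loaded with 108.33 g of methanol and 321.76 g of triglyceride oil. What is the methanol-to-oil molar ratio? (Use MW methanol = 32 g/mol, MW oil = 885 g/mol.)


Molar ratio = n_MeOH / n_oil = (MeOH/32) / (oil/885) = (MeOH * 885) / (32 * oil)
= (108.33 * 885) / (32 * 321.76)
= 9.3113

9.3113


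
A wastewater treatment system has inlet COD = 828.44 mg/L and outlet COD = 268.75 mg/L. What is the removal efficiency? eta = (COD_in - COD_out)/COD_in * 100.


eta = (COD_in - COD_out) / COD_in * 100
= (828.44 - 268.75) / 828.44 * 100
= 67.5595%

67.5595%


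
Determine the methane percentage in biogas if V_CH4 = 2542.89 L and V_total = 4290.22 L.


CH4% = V_CH4 / V_total * 100
= 2542.89 / 4290.22 * 100
= 59.2718%

59.2718%


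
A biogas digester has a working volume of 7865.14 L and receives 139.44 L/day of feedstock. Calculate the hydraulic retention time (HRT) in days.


HRT = V / Q
= 7865.14 / 139.44
= 56.4052 days

56.4052 days


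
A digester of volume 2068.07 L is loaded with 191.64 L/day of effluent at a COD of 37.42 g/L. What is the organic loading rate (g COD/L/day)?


OLR = Q * S / V
= 191.64 * 37.42 / 2068.07
= 3.4676 g/L/day

3.4676 g/L/day


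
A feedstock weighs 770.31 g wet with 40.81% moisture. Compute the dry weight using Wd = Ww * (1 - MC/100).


Wd = Ww * (1 - MC/100)
= 770.31 * (1 - 40.81/100)
= 455.9465 g

455.9465 g


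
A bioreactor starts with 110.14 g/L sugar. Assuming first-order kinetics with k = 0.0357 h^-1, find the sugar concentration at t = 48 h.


S = S0 * exp(-k * t)
S = 110.14 * exp(-0.0357 * 48)
S = 19.8490 g/L

19.8490 g/L


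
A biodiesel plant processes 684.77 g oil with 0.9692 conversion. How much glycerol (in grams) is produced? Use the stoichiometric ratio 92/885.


glycerol = oil * conv * (92/885)
= 684.77 * 0.9692 * 92 / 885
= 68.9926 g

68.9926 g


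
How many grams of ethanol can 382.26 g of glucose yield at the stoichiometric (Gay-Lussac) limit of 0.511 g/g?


Theoretical ethanol yield: m_EtOH = 0.511 * m_glucose
m_EtOH = 0.511 * 382.26 = 195.3349 g

195.3349 g


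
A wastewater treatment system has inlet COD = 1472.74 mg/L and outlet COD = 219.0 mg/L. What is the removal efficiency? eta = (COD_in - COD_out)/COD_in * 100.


eta = (COD_in - COD_out) / COD_in * 100
= (1472.74 - 219.0) / 1472.74 * 100
= 85.1298%

85.1298%


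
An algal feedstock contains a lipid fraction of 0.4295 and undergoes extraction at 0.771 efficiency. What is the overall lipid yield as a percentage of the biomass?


Y = lipid_content * extraction_eff * 100
= 0.4295 * 0.771 * 100
= 33.1144%

33.1144%


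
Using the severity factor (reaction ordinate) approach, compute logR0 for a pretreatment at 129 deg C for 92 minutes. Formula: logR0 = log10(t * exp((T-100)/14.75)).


logR0 = log10(t * exp((T - 100) / 14.75))
= log10(92 * exp((129 - 100) / 14.75))
= 2.8177

2.8177


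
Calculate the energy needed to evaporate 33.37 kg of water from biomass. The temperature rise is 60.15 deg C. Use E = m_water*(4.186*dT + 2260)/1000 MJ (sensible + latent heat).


E = m_water * (4.186 * dT + 2260) / 1000
= 33.37 * (4.186 * 60.15 + 2260) / 1000
= 83.8184 MJ

83.8184 MJ


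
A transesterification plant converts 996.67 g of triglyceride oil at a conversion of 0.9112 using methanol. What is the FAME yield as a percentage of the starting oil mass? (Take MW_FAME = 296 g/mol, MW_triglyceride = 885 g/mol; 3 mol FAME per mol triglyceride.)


m_FAME = oil * conv * (3 * 296 / 885) = oil * conv * (888/885)
= 996.67 * 0.9112 * 888 / 885
= 911.2442 g
Y = m_FAME / oil * 100 = conv * (888/885) * 100
= 0.9112 * 888 / 885 * 100
= 91.43%

91.43%


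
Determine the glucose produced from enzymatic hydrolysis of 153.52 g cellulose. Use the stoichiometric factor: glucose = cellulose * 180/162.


glucose = cellulose * 180/162
= 153.52 * 180/162
= 170.5778 g

170.5778 g


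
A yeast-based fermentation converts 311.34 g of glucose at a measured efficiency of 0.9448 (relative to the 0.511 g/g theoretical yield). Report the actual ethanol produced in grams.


Actual ethanol: m = 0.511 * 311.34 * 0.9448
m = 150.3127 g

150.3127 g


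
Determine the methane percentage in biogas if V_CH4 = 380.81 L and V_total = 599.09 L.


CH4% = V_CH4 / V_total * 100
= 380.81 / 599.09 * 100
= 63.5647%

63.5647%


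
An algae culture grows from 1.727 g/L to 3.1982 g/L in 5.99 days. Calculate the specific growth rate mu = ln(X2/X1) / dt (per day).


mu = ln(X2/X1) / dt
= ln(3.1982/1.727) / 5.99
= 0.1029 per day

0.1029 per day


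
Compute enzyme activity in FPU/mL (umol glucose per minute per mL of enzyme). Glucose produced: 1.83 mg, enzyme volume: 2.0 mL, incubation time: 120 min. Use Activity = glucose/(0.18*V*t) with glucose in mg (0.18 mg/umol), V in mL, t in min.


Activity = glucose_mg / (0.18 mg/umol * V_mL * t_min)
= 1.83 / (0.18 * 2.0 * 120)
= 0.0424 FPU/mL

0.0424 FPU/mL


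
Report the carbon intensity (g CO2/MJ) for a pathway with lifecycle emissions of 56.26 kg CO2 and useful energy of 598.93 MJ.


CI = CO2 * 1000 / E
= 56.26 * 1000 / 598.93
= 93.9342 g CO2/MJ

93.9342 g CO2/MJ


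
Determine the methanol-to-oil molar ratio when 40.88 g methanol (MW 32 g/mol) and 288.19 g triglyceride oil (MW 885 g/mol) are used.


Molar ratio = n_MeOH / n_oil = (MeOH/32) / (oil/885) = (MeOH * 885) / (32 * oil)
= (40.88 * 885) / (32 * 288.19)
= 3.9231

3.9231


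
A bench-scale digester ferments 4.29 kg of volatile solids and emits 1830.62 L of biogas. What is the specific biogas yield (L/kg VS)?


Y = V / VS
= 1830.62 / 4.29
= 426.7179 L/kg VS

426.7179 L/kg VS


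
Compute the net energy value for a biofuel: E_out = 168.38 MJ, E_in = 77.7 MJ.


NEV = E_out - E_in
= 168.38 - 77.7
= 90.6800 MJ

90.6800 MJ


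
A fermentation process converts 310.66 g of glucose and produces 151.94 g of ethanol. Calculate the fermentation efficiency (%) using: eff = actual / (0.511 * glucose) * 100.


Fermentation efficiency = (actual / (0.511 * glucose)) * 100
= (151.94 / (0.511 * 310.66)) * 100
= 95.7119%

95.7119%


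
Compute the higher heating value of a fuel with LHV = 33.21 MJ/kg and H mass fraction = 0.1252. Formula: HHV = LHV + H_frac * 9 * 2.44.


HHV = LHV + H_frac * 9 * 2.44
= 33.21 + 0.1252 * 9 * 2.44
= 35.9594 MJ/kg

35.9594 MJ/kg


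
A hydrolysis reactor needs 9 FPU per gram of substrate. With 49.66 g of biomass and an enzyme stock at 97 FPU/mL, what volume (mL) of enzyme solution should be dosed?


V = dosage * m_sub / activity
V = 9 * 49.66 / 97
V = 4.6076 mL

4.6076 mL


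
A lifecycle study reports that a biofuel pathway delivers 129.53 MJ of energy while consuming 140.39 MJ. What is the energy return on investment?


EROI = E_out / E_in
= 129.53 / 140.39
= 0.9226

0.9226


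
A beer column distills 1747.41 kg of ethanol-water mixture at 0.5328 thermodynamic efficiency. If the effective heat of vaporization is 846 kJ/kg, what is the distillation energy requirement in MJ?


E = m * 846 / (eta * 1000)
= 1747.41 * 846 / (0.5328 * 1000)
= 2774.6037 MJ

2774.6037 MJ


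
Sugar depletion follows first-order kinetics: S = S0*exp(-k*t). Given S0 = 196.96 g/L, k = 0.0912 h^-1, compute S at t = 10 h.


S = S0 * exp(-k * t)
S = 196.96 * exp(-0.0912 * 10)
S = 79.1228 g/L

79.1228 g/L


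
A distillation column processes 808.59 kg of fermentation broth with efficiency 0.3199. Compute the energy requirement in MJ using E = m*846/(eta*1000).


E = m * 846 / (eta * 1000)
= 808.59 * 846 / (0.3199 * 1000)
= 2138.3781 MJ

2138.3781 MJ


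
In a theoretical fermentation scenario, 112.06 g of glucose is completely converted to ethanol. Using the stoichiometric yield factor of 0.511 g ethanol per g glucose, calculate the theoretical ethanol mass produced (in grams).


Theoretical ethanol yield: m_EtOH = 0.511 * m_glucose
m_EtOH = 0.511 * 112.06 = 57.2627 g

57.2627 g


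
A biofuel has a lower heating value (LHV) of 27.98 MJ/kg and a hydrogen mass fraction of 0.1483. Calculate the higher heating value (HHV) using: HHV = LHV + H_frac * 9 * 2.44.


HHV = LHV + H_frac * 9 * 2.44
= 27.98 + 0.1483 * 9 * 2.44
= 31.2367 MJ/kg

31.2367 MJ/kg


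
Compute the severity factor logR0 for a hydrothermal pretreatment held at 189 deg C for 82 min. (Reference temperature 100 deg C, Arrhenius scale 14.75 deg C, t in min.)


logR0 = log10(t * exp((T - 100) / 14.75))
= log10(82 * exp((189 - 100) / 14.75))
= 4.5343

4.5343


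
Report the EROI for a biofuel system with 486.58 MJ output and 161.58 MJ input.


EROI = E_out / E_in
= 486.58 / 161.58
= 3.0114

3.0114


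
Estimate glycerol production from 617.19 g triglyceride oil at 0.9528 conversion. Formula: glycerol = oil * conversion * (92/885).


glycerol = oil * conv * (92/885)
= 617.19 * 0.9528 * 92 / 885
= 61.1315 g

61.1315 g


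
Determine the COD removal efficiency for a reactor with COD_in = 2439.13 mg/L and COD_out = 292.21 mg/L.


eta = (COD_in - COD_out) / COD_in * 100
= (2439.13 - 292.21) / 2439.13 * 100
= 88.0199%

88.0199%


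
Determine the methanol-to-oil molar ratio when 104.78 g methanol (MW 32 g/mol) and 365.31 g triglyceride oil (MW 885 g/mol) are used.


Molar ratio = n_MeOH / n_oil = (MeOH/32) / (oil/885) = (MeOH * 885) / (32 * oil)
= (104.78 * 885) / (32 * 365.31)
= 7.9325

7.9325


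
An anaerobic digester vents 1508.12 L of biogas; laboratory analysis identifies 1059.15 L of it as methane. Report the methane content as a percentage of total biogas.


CH4% = V_CH4 / V_total * 100
= 1059.15 / 1508.12 * 100
= 70.2298%

70.2298%


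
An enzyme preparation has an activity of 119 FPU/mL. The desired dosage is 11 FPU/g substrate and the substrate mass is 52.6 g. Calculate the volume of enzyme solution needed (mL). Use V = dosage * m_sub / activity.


V = dosage * m_sub / activity
V = 11 * 52.6 / 119
V = 4.8622 mL

4.8622 mL


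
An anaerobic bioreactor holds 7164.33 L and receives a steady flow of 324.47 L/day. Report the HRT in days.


HRT = V / Q
= 7164.33 / 324.47
= 22.0801 days

22.0801 days


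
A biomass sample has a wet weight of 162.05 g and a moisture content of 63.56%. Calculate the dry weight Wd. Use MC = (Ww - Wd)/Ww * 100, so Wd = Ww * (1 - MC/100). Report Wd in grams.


Wd = Ww * (1 - MC/100)
= 162.05 * (1 - 63.56/100)
= 59.0510 g

59.0510 g


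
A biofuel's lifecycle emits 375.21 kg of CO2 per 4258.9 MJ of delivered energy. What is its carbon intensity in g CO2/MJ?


CI = CO2 * 1000 / E
= 375.21 * 1000 / 4258.9
= 88.1002 g CO2/MJ

88.1002 g CO2/MJ


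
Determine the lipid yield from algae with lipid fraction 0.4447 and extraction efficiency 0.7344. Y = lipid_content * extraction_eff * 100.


Y = lipid_content * extraction_eff * 100
= 0.4447 * 0.7344 * 100
= 32.6588%

32.6588%


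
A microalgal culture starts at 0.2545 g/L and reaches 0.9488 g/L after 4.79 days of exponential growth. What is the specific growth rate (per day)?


mu = ln(X2/X1) / dt
= ln(0.9488/0.2545) / 4.79
= 0.2747 per day

0.2747 per day


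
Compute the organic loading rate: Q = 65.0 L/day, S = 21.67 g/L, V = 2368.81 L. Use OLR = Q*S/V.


OLR = Q * S / V
= 65.0 * 21.67 / 2368.81
= 0.5946 g/L/day

0.5946 g/L/day


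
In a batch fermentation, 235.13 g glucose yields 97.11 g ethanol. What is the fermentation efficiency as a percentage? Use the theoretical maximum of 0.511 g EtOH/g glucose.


Fermentation efficiency = (actual / (0.511 * glucose)) * 100
= (97.11 / (0.511 * 235.13)) * 100
= 80.8230%

80.8230%


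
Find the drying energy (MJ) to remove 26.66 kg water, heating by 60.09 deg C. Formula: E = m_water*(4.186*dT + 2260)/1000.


E = m_water * (4.186 * dT + 2260) / 1000
= 26.66 * (4.186 * 60.09 + 2260) / 1000
= 66.9576 MJ

66.9576 MJ


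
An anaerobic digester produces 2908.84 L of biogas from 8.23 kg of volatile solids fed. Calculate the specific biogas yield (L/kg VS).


Y = V / VS
= 2908.84 / 8.23
= 353.4435 L/kg VS

353.4435 L/kg VS


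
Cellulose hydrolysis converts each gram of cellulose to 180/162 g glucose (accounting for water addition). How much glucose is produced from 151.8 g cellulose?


glucose = cellulose * 180/162
= 151.8 * 180/162
= 168.6667 g

168.6667 g


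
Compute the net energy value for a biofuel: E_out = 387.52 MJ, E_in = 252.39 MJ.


NEV = E_out - E_in
= 387.52 - 252.39
= 135.1300 MJ

135.1300 MJ


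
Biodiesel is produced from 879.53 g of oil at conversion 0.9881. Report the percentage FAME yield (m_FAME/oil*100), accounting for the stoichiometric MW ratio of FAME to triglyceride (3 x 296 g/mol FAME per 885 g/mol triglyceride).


m_FAME = oil * conv * (3 * 296 / 885) = oil * conv * (888/885)
= 879.53 * 0.9881 * 888 / 885
= 872.0096 g
Y = m_FAME / oil * 100 = conv * (888/885) * 100
= 0.9881 * 888 / 885 * 100
= 99.14%

99.14%


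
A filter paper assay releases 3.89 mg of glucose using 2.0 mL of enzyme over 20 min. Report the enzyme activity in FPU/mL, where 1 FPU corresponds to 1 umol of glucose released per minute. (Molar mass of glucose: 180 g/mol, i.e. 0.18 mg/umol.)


Activity = glucose_mg / (0.18 mg/umol * V_mL * t_min)
= 3.89 / (0.18 * 2.0 * 20)
= 0.5403 FPU/mL

0.5403 FPU/mL


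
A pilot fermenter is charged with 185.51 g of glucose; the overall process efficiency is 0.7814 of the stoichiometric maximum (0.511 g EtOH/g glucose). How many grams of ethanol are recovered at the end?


Actual ethanol: m = 0.511 * 185.51 * 0.7814
m = 74.0733 g

74.0733 g


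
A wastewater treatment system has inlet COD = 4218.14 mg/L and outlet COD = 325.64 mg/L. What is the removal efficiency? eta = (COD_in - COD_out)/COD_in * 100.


eta = (COD_in - COD_out) / COD_in * 100
= (4218.14 - 325.64) / 4218.14 * 100
= 92.2800%

92.2800%


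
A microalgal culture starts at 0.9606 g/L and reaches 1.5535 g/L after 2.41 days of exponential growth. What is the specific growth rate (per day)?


mu = ln(X2/X1) / dt
= ln(1.5535/0.9606) / 2.41
= 0.1995 per day

0.1995 per day


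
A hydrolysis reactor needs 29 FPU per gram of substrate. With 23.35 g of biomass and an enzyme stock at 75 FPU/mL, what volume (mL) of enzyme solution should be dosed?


V = dosage * m_sub / activity
V = 29 * 23.35 / 75
V = 9.0287 mL

9.0287 mL


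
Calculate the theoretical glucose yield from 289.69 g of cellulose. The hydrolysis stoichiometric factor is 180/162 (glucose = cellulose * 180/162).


glucose = cellulose * 180/162
= 289.69 * 180/162
= 321.8778 g

321.8778 g
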